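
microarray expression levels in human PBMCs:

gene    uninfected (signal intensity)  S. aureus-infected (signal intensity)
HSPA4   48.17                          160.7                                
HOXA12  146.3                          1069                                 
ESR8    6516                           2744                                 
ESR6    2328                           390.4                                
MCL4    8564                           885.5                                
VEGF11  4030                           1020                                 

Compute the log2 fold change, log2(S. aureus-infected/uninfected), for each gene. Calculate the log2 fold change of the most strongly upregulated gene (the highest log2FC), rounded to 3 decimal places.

2.869

log2(160.7/48.17) = 1.738  (HSPA4)
log2(1069/146.3) = 2.869  (HOXA12)
log2(2744/6516) = -1.248  (ESR8)
log2(390.4/2328) = -2.576  (ESR6)
log2(885.5/8564) = -3.274  (MCL4)
log2(1020/4030) = -1.982  (VEGF11)
HOXA12 is most strongly upregulated.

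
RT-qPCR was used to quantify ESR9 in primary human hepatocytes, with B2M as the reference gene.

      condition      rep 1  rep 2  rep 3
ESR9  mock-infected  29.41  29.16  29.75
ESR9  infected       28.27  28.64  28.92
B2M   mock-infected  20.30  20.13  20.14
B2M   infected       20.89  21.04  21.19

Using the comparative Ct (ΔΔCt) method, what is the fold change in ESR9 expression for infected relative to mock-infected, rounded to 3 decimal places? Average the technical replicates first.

Mean Ct: ESR9 mock-infected 29.440; ESR9 infected 28.610; B2M mock-infected 20.190; B2M infected 21.040
ΔCt(mock-infected) = 29.440 − 20.190 = 9.250
ΔCt(infected) = 28.610 − 21.040 = 7.570
ΔΔCt = 7.570 − 9.250 = -1.680
Fold change = 2^(−(-1.680)) = 2^1.680 = 3.2043

3.204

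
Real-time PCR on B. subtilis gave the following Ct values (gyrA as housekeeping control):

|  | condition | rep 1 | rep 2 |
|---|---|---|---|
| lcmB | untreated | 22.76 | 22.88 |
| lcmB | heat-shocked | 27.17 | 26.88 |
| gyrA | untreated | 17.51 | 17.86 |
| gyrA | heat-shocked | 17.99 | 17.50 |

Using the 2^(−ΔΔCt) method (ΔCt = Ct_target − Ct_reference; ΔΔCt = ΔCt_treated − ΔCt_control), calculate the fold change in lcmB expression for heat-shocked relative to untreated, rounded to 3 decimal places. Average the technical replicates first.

Mean Ct: lcmB untreated 22.820; lcmB heat-shocked 27.025; gyrA untreated 17.685; gyrA heat-shocked 17.745
ΔCt(untreated) = 22.820 − 17.685 = 5.135
ΔCt(heat-shocked) = 27.025 − 17.745 = 9.280
ΔΔCt = 9.280 − 5.135 = 4.145
Fold change = 2^(−4.145) = 0.0565

0.057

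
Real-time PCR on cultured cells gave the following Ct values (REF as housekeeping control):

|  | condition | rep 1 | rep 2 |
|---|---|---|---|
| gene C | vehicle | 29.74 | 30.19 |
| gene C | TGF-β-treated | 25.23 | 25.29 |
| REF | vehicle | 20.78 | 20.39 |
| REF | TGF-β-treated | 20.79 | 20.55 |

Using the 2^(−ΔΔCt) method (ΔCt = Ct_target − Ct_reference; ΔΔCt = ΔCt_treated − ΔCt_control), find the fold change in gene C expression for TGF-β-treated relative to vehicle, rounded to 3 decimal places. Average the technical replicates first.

27.665

Mean Ct: gene C vehicle 29.965; gene C TGF-β-treated 25.260; REF vehicle 20.585; REF TGF-β-treated 20.670
ΔCt(vehicle) = 29.965 − 20.585 = 9.380
ΔCt(TGF-β-treated) = 25.260 − 20.670 = 4.590
ΔΔCt = 4.590 − 9.380 = -4.790
Fold change = 2^(−(-4.790)) = 2^4.790 = 27.6652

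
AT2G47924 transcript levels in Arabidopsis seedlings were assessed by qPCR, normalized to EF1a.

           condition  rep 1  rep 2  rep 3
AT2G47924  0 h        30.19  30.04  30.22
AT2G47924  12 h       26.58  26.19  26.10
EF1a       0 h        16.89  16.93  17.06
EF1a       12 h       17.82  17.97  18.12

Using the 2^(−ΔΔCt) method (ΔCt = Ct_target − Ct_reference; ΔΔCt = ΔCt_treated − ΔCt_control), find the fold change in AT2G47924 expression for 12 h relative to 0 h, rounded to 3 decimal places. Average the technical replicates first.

Mean Ct: AT2G47924 0 h 30.150; AT2G47924 12 h 26.290; EF1a 0 h 16.960; EF1a 12 h 17.970
ΔCt(0 h) = 30.150 − 16.960 = 13.190
ΔCt(12 h) = 26.290 − 17.970 = 8.320
ΔΔCt = 8.320 − 13.190 = -4.870
Fold change = 2^(−(-4.870)) = 2^4.870 = 29.2426

29.243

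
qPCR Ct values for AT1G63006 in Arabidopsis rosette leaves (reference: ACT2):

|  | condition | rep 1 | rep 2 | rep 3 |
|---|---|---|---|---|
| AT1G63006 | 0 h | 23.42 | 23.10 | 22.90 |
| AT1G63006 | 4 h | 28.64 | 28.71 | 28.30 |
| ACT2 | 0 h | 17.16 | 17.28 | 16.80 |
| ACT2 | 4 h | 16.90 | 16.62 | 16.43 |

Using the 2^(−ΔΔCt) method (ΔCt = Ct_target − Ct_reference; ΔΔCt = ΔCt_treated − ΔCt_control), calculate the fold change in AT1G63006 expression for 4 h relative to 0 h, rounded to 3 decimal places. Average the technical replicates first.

0.017

Mean Ct: AT1G63006 0 h 23.140; AT1G63006 4 h 28.550; ACT2 0 h 17.080; ACT2 4 h 16.650
ΔCt(0 h) = 23.140 − 17.080 = 6.060
ΔCt(4 h) = 28.550 − 16.650 = 11.900
ΔΔCt = 11.900 − 6.060 = 5.840
Fold change = 2^(−5.840) = 0.0175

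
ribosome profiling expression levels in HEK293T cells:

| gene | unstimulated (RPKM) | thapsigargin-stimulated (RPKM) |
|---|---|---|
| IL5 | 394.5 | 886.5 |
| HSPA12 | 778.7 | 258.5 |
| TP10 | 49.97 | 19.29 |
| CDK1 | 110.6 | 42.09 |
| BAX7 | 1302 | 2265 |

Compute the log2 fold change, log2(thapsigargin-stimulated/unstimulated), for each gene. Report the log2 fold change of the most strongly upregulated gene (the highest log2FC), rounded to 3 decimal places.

log2(886.5/394.5) = 1.168  (IL5)
log2(258.5/778.7) = -1.591  (HSPA12)
log2(19.29/49.97) = -1.373  (TP10)
log2(42.09/110.6) = -1.394  (CDK1)
log2(2265/1302) = 0.799  (BAX7)
IL5 is most strongly upregulated.

1.168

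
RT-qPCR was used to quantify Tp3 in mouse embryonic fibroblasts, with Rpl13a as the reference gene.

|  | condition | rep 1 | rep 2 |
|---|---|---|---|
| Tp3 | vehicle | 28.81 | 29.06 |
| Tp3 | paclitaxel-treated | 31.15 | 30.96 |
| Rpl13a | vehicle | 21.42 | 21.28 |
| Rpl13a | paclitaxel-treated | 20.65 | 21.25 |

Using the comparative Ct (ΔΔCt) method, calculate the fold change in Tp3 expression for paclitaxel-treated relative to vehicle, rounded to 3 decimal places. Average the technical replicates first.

Mean Ct: Tp3 vehicle 28.935; Tp3 paclitaxel-treated 31.055; Rpl13a vehicle 21.350; Rpl13a paclitaxel-treated 20.950
ΔCt(vehicle) = 28.935 − 21.350 = 7.585
ΔCt(paclitaxel-treated) = 31.055 − 20.950 = 10.105
ΔΔCt = 10.105 − 7.585 = 2.520
Fold change = 2^(−2.520) = 0.1743

0.174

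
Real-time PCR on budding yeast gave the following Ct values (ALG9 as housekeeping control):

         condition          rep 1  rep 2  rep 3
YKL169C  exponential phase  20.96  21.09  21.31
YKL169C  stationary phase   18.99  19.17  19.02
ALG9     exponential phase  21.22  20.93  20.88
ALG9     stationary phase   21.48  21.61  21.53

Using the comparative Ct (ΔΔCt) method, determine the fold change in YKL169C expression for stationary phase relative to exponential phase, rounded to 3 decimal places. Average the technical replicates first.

Mean Ct: YKL169C exponential phase 21.120; YKL169C stationary phase 19.060; ALG9 exponential phase 21.010; ALG9 stationary phase 21.540
ΔCt(exponential phase) = 21.120 − 21.010 = 0.110
ΔCt(stationary phase) = 19.060 − 21.540 = -2.480
ΔΔCt = -2.480 − 0.110 = -2.590
Fold change = 2^(−(-2.590)) = 2^2.590 = 6.0210

6.021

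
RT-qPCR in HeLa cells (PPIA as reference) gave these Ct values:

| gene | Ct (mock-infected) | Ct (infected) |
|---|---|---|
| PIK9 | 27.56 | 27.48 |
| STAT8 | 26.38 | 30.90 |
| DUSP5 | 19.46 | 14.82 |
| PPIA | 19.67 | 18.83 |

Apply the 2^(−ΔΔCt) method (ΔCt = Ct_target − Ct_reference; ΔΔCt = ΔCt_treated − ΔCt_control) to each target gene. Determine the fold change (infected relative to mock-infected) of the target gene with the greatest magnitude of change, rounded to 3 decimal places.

PIK9: ΔΔCt = (27.48−18.83) − (27.56−19.67) = 8.65 − 7.89 = 0.76; fold change = 2^-0.76 = 0.590
STAT8: ΔΔCt = (30.90−18.83) − (26.38−19.67) = 12.07 − 6.71 = 5.36; fold change = 2^-5.36 = 0.024
DUSP5: ΔΔCt = (14.82−18.83) − (19.46−19.67) = -4.01 − (-0.21) = -3.80; fold change = 2^3.80 = 13.929
STAT8 has the largest |ΔΔCt| = 5.36.

0.024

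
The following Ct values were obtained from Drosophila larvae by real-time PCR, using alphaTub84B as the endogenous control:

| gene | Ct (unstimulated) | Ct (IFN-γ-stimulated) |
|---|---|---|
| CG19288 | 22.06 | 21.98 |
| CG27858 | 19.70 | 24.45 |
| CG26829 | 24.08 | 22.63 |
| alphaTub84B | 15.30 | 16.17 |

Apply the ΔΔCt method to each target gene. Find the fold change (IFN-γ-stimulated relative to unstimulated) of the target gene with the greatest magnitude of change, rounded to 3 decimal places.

CG19288: ΔΔCt = (21.98−16.17) − (22.06−15.30) = 5.81 − 6.76 = -0.95; fold change = 2^0.95 = 1.932
CG27858: ΔΔCt = (24.45−16.17) − (19.70−15.30) = 8.28 − 4.40 = 3.88; fold change = 2^-3.88 = 0.068
CG26829: ΔΔCt = (22.63−16.17) − (24.08−15.30) = 6.46 − 8.78 = -2.32; fold change = 2^2.32 = 4.993
CG27858 has the largest |ΔΔCt| = 3.88.

0.068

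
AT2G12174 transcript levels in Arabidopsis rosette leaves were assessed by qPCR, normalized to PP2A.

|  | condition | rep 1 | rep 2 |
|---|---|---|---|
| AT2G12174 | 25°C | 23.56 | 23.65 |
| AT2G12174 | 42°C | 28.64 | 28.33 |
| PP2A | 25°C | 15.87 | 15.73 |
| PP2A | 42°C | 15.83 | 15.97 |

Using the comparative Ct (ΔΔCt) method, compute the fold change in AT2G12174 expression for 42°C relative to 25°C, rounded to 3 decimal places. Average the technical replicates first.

0.036

Mean Ct: AT2G12174 25°C 23.605; AT2G12174 42°C 28.485; PP2A 25°C 15.800; PP2A 42°C 15.900
ΔCt(25°C) = 23.605 − 15.800 = 7.805
ΔCt(42°C) = 28.485 − 15.900 = 12.585
ΔΔCt = 12.585 − 7.805 = 4.780
Fold change = 2^(−4.780) = 0.0364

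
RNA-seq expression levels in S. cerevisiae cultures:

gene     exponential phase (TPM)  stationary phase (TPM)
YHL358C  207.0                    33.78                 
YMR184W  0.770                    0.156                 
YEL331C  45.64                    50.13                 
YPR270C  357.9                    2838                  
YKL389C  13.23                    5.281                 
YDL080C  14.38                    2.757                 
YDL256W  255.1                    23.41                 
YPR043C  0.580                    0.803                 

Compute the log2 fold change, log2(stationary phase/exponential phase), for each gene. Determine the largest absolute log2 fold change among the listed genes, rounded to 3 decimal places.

3.446

log2(33.78/207.0) = -2.615  (YHL358C)
log2(0.156/0.770) = -2.303  (YMR184W)
log2(50.13/45.64) = 0.135  (YEL331C)
log2(2838/357.9) = 2.987  (YPR270C)
log2(5.281/13.23) = -1.325  (YKL389C)
log2(2.757/14.38) = -2.383  (YDL080C)
log2(23.41/255.1) = -3.446  (YDL256W)
log2(0.803/0.580) = 0.469  (YPR043C)
The largest magnitude belongs to YDL256W.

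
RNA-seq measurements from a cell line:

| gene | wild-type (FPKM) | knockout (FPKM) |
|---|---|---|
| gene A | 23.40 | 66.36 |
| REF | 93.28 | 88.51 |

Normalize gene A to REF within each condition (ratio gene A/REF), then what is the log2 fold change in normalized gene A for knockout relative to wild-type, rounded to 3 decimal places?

gene A/REF (wild-type) = 23.40 / 93.28 = 0.25086
gene A/REF (knockout) = 66.36 / 88.51 = 0.74975
Fold change = 0.74975 / 0.25086 = 2.9887
log2(2.9887) = 1.5795

1.580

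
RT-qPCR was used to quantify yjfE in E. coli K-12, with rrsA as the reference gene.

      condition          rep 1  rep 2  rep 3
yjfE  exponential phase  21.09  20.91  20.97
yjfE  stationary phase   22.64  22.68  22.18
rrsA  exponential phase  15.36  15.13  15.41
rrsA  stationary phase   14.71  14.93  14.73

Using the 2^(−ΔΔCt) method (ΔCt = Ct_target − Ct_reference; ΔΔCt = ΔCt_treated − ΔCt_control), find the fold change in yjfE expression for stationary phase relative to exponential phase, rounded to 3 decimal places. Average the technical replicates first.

0.247

Mean Ct: yjfE exponential phase 20.990; yjfE stationary phase 22.500; rrsA exponential phase 15.300; rrsA stationary phase 14.790
ΔCt(exponential phase) = 20.990 − 15.300 = 5.690
ΔCt(stationary phase) = 22.500 − 14.790 = 7.710
ΔΔCt = 7.710 − 5.690 = 2.020
Fold change = 2^(−2.020) = 0.2466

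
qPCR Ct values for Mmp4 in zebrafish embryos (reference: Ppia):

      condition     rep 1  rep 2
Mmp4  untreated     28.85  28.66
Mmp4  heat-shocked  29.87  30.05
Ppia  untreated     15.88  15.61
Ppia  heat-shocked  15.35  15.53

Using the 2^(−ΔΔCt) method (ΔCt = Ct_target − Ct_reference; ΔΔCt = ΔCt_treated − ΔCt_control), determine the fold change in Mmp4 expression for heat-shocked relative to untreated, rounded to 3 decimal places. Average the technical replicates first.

Mean Ct: Mmp4 untreated 28.755; Mmp4 heat-shocked 29.960; Ppia untreated 15.745; Ppia heat-shocked 15.440
ΔCt(untreated) = 28.755 − 15.745 = 13.010
ΔCt(heat-shocked) = 29.960 − 15.440 = 14.520
ΔΔCt = 14.520 − 13.010 = 1.510
Fold change = 2^(−1.510) = 0.3511

0.351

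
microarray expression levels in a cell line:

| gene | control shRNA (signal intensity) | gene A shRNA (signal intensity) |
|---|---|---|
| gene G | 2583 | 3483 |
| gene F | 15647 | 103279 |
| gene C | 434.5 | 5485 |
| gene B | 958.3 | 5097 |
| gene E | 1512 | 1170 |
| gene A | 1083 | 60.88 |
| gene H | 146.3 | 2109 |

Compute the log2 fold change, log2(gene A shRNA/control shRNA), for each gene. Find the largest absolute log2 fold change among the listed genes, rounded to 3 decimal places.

4.153

log2(3483/2583) = 0.431  (gene G)
log2(103279/15647) = 2.723  (gene F)
log2(5485/434.5) = 3.658  (gene C)
log2(5097/958.3) = 2.411  (gene B)
log2(1170/1512) = -0.370  (gene E)
log2(60.88/1083) = -4.153  (gene A)
log2(2109/146.3) = 3.850  (gene H)
The largest magnitude belongs to gene A.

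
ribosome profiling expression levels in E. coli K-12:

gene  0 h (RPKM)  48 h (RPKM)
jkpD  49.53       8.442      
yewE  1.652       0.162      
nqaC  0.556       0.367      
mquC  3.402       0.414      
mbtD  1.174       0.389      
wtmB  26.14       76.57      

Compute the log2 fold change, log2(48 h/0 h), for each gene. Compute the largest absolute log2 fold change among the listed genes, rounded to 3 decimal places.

3.350

log2(8.442/49.53) = -2.553  (jkpD)
log2(0.162/1.652) = -3.350  (yewE)
log2(0.367/0.556) = -0.599  (nqaC)
log2(0.414/3.402) = -3.039  (mquC)
log2(0.389/1.174) = -1.594  (mbtD)
log2(76.57/26.14) = 1.551  (wtmB)
The largest magnitude belongs to yewE.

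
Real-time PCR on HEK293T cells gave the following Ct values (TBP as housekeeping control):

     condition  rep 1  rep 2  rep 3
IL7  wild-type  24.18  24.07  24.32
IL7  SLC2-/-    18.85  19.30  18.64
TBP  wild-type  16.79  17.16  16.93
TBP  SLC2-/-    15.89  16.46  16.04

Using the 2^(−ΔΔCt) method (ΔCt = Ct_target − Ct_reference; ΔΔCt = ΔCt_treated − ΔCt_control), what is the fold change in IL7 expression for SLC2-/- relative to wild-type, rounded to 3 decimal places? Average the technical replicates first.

21.556

Mean Ct: IL7 wild-type 24.190; IL7 SLC2-/- 18.930; TBP wild-type 16.960; TBP SLC2-/- 16.130
ΔCt(wild-type) = 24.190 − 16.960 = 7.230
ΔCt(SLC2-/-) = 18.930 − 16.130 = 2.800
ΔΔCt = 2.800 − 7.230 = -4.430
Fold change = 2^(−(-4.430)) = 2^4.430 = 21.5557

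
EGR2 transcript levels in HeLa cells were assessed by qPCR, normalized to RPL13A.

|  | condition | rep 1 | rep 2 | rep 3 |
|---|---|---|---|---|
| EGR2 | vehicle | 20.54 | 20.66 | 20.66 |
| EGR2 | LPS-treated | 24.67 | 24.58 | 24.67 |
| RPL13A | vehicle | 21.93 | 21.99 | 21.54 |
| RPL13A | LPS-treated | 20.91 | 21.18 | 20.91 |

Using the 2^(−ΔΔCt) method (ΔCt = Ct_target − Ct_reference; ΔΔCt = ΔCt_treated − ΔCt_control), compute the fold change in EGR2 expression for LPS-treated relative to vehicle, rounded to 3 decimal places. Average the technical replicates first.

Mean Ct: EGR2 vehicle 20.620; EGR2 LPS-treated 24.640; RPL13A vehicle 21.820; RPL13A LPS-treated 21.000
ΔCt(vehicle) = 20.620 − 21.820 = -1.200
ΔCt(LPS-treated) = 24.640 − 21.000 = 3.640
ΔΔCt = 3.640 − (-1.200) = 4.840
Fold change = 2^(−4.840) = 0.0349

0.035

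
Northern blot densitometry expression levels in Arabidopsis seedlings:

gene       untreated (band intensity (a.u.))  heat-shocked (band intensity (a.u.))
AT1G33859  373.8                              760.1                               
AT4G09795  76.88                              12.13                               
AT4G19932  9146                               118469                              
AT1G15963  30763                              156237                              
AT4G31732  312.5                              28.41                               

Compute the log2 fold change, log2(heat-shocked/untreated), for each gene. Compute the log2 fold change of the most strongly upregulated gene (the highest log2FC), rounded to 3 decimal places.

3.695

log2(760.1/373.8) = 1.024  (AT1G33859)
log2(12.13/76.88) = -2.664  (AT4G09795)
log2(118469/9146) = 3.695  (AT4G19932)
log2(156237/30763) = 2.344  (AT1G15963)
log2(28.41/312.5) = -3.459  (AT4G31732)
AT4G19932 is most strongly upregulated.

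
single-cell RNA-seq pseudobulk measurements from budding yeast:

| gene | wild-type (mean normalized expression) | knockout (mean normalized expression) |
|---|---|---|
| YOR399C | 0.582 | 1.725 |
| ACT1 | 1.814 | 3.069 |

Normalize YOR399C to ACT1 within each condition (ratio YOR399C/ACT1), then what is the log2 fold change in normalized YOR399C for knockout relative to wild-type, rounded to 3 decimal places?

YOR399C/ACT1 (wild-type) = 0.582 / 1.814 = 0.32084
YOR399C/ACT1 (knockout) = 1.725 / 3.069 = 0.56207
Fold change = 0.56207 / 0.32084 = 1.7519
log2(1.7519) = 0.8089

0.809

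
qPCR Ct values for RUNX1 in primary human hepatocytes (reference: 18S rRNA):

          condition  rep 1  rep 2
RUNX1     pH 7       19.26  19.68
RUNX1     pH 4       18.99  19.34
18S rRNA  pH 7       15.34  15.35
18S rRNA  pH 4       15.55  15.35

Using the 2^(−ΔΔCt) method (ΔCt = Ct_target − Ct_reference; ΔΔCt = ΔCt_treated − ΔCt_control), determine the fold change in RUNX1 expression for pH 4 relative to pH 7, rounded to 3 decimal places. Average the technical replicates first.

1.329

Mean Ct: RUNX1 pH 7 19.470; RUNX1 pH 4 19.165; 18S rRNA pH 7 15.345; 18S rRNA pH 4 15.450
ΔCt(pH 7) = 19.470 − 15.345 = 4.125
ΔCt(pH 4) = 19.165 − 15.450 = 3.715
ΔΔCt = 3.715 − 4.125 = -0.410
Fold change = 2^(−(-0.410)) = 2^0.410 = 1.3287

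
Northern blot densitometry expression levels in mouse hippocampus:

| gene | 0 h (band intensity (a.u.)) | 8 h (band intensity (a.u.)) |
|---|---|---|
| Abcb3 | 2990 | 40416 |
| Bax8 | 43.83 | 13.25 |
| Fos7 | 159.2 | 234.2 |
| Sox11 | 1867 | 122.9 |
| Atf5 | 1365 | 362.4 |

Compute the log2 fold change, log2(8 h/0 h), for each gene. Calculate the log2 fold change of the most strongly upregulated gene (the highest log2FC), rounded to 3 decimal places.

3.757

log2(40416/2990) = 3.757  (Abcb3)
log2(13.25/43.83) = -1.726  (Bax8)
log2(234.2/159.2) = 0.557  (Fos7)
log2(122.9/1867) = -3.925  (Sox11)
log2(362.4/1365) = -1.913  (Atf5)
Abcb3 is most strongly upregulated.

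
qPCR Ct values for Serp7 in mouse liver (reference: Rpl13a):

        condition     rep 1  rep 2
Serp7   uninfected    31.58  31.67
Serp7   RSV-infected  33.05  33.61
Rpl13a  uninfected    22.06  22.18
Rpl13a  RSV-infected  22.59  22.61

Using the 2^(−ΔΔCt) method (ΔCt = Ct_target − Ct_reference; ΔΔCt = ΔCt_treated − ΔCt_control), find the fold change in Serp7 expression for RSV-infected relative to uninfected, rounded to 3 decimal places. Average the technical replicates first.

0.428

Mean Ct: Serp7 uninfected 31.625; Serp7 RSV-infected 33.330; Rpl13a uninfected 22.120; Rpl13a RSV-infected 22.600
ΔCt(uninfected) = 31.625 − 22.120 = 9.505
ΔCt(RSV-infected) = 33.330 − 22.600 = 10.730
ΔΔCt = 10.730 − 9.505 = 1.225
Fold change = 2^(−1.225) = 0.4278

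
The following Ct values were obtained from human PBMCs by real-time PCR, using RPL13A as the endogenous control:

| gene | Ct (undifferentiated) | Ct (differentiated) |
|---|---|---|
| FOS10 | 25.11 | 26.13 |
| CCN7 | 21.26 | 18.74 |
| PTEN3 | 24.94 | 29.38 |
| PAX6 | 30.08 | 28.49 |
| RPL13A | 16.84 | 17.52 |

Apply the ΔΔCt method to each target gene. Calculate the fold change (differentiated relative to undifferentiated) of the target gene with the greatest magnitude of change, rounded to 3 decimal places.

FOS10: ΔΔCt = (26.13−17.52) − (25.11−16.84) = 8.61 − 8.27 = 0.34; fold change = 2^-0.34 = 0.790
CCN7: ΔΔCt = (18.74−17.52) − (21.26−16.84) = 1.22 − 4.42 = -3.20; fold change = 2^3.20 = 9.190
PTEN3: ΔΔCt = (29.38−17.52) − (24.94−16.84) = 11.86 − 8.10 = 3.76; fold change = 2^-3.76 = 0.074
PAX6: ΔΔCt = (28.49−17.52) − (30.08−16.84) = 10.97 − 13.24 = -2.27; fold change = 2^2.27 = 4.823
PTEN3 has the largest |ΔΔCt| = 3.76.

0.074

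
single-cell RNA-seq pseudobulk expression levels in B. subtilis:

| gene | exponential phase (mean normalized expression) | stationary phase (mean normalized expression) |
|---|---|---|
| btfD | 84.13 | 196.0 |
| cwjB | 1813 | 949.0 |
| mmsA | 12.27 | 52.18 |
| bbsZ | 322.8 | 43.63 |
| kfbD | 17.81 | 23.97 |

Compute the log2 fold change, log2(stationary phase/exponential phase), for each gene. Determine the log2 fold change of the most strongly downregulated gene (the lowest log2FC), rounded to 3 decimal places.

log2(196.0/84.13) = 1.220  (btfD)
log2(949.0/1813) = -0.934  (cwjB)
log2(52.18/12.27) = 2.088  (mmsA)
log2(43.63/322.8) = -2.887  (bbsZ)
log2(23.97/17.81) = 0.429  (kfbD)
bbsZ is most strongly downregulated.

-2.887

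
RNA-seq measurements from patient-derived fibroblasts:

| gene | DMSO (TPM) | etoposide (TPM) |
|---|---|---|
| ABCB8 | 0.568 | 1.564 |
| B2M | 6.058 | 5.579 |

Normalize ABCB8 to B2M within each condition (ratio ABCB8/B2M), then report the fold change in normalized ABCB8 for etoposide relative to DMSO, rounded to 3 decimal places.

2.990

ABCB8/B2M (DMSO) = 0.568 / 6.058 = 0.09376
ABCB8/B2M (etoposide) = 1.564 / 5.579 = 0.28034
Fold change = 0.28034 / 0.09376 = 2.9899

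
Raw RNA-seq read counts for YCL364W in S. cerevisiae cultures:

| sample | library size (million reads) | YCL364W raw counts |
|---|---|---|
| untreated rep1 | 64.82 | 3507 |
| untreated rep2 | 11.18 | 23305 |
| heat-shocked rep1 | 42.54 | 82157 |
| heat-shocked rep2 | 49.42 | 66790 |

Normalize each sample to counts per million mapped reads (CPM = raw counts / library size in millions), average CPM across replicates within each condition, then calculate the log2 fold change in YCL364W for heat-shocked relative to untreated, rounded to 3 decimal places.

0.618

CPM(untreated rep1) = 3507 / 64.82 = 54.1037
CPM(untreated rep2) = 23305 / 11.18 = 2084.5259
CPM(heat-shocked rep1) = 82157 / 42.54 = 1931.2882
CPM(heat-shocked rep2) = 66790 / 49.42 = 1351.4771
mean CPM(untreated) = 1069.3148; mean CPM(heat-shocked) = 1641.3827
Fold change = 1641.3827 / 1069.3148 = 1.53499
log2(1.53499) = 0.6182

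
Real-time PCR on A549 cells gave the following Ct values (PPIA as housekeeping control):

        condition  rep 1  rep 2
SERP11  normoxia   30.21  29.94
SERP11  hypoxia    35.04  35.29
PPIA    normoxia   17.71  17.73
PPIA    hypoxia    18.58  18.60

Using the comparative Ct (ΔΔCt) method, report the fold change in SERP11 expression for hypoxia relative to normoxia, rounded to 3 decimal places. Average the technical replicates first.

Mean Ct: SERP11 normoxia 30.075; SERP11 hypoxia 35.165; PPIA normoxia 17.720; PPIA hypoxia 18.590
ΔCt(normoxia) = 30.075 − 17.720 = 12.355
ΔCt(hypoxia) = 35.165 − 18.590 = 16.575
ΔΔCt = 16.575 − 12.355 = 4.220
Fold change = 2^(−4.220) = 0.0537

0.054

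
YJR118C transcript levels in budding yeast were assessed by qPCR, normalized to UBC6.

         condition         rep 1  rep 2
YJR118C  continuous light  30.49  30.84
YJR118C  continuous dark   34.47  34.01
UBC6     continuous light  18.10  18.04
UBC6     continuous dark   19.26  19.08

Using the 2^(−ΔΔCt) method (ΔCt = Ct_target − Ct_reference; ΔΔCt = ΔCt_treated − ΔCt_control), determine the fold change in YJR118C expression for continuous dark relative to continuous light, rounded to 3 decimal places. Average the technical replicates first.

Mean Ct: YJR118C continuous light 30.665; YJR118C continuous dark 34.240; UBC6 continuous light 18.070; UBC6 continuous dark 19.170
ΔCt(continuous light) = 30.665 − 18.070 = 12.595
ΔCt(continuous dark) = 34.240 − 19.170 = 15.070
ΔΔCt = 15.070 − 12.595 = 2.475
Fold change = 2^(−2.475) = 0.1799

0.180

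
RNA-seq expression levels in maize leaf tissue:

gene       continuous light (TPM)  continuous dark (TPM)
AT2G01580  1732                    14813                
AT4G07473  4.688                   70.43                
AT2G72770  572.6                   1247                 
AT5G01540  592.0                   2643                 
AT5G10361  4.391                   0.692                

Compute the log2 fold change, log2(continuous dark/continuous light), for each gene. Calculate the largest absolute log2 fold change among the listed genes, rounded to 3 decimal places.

log2(14813/1732) = 3.096  (AT2G01580)
log2(70.43/4.688) = 3.909  (AT4G07473)
log2(1247/572.6) = 1.123  (AT2G72770)
log2(2643/592.0) = 2.159  (AT5G01540)
log2(0.692/4.391) = -2.666  (AT5G10361)
The largest magnitude belongs to AT4G07473.

3.909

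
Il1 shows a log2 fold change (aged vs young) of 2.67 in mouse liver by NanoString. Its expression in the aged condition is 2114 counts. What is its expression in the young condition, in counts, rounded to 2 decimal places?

Fold change = 2^(2.67) = 6.3643
young expression = 2114 / 6.3643 = 332.17

332.17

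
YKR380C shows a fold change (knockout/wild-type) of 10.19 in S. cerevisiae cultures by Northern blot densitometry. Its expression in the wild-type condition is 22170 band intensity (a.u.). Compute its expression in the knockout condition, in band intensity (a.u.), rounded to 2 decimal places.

225912.30

knockout expression = 22170 × 10.19 = 225912.30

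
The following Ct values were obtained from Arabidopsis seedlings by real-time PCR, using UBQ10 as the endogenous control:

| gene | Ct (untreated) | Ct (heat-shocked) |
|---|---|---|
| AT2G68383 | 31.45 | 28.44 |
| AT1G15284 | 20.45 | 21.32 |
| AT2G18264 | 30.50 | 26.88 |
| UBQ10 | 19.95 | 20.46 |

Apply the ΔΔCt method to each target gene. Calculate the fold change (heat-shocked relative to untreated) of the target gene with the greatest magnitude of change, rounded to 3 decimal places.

17.509

AT2G68383: ΔΔCt = (28.44−20.46) − (31.45−19.95) = 7.98 − 11.50 = -3.52; fold change = 2^3.52 = 11.472
AT1G15284: ΔΔCt = (21.32−20.46) − (20.45−19.95) = 0.86 − 0.50 = 0.36; fold change = 2^-0.36 = 0.779
AT2G18264: ΔΔCt = (26.88−20.46) − (30.50−19.95) = 6.42 − 10.55 = -4.13; fold change = 2^4.13 = 17.509
AT2G18264 has the largest |ΔΔCt| = 4.13.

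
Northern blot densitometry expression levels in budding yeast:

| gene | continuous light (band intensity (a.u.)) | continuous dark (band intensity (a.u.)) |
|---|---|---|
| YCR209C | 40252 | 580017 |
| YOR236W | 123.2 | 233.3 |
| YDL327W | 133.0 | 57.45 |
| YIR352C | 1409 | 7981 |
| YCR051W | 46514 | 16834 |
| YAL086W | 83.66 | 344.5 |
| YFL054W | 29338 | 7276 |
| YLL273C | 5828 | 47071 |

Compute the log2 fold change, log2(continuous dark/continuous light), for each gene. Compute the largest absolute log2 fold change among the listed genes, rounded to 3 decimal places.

log2(580017/40252) = 3.849  (YCR209C)
log2(233.3/123.2) = 0.921  (YOR236W)
log2(57.45/133.0) = -1.211  (YDL327W)
log2(7981/1409) = 2.502  (YIR352C)
log2(16834/46514) = -1.466  (YCR051W)
log2(344.5/83.66) = 2.042  (YAL086W)
log2(7276/29338) = -2.012  (YFL054W)
log2(47071/5828) = 3.014  (YLL273C)
The largest magnitude belongs to YCR209C.

3.849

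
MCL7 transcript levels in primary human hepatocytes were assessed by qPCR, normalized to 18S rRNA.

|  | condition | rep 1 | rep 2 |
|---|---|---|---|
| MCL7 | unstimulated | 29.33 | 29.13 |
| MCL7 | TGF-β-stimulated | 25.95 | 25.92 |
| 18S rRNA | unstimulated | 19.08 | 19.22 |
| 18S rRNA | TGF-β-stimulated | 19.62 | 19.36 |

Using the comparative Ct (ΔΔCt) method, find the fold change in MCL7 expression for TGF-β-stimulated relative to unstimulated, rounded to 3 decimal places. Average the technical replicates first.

Mean Ct: MCL7 unstimulated 29.230; MCL7 TGF-β-stimulated 25.935; 18S rRNA unstimulated 19.150; 18S rRNA TGF-β-stimulated 19.490
ΔCt(unstimulated) = 29.230 − 19.150 = 10.080
ΔCt(TGF-β-stimulated) = 25.935 − 19.490 = 6.445
ΔΔCt = 6.445 − 10.080 = -3.635
Fold change = 2^(−(-3.635)) = 2^3.635 = 12.4235

12.424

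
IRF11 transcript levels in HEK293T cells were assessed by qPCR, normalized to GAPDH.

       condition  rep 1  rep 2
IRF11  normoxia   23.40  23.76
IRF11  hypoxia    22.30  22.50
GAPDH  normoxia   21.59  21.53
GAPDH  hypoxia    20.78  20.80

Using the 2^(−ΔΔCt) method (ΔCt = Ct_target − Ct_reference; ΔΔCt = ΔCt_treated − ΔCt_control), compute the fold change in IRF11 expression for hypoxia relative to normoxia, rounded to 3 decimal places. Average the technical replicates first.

Mean Ct: IRF11 normoxia 23.580; IRF11 hypoxia 22.400; GAPDH normoxia 21.560; GAPDH hypoxia 20.790
ΔCt(normoxia) = 23.580 − 21.560 = 2.020
ΔCt(hypoxia) = 22.400 − 20.790 = 1.610
ΔΔCt = 1.610 − 2.020 = -0.410
Fold change = 2^(−(-0.410)) = 2^0.410 = 1.3287

1.329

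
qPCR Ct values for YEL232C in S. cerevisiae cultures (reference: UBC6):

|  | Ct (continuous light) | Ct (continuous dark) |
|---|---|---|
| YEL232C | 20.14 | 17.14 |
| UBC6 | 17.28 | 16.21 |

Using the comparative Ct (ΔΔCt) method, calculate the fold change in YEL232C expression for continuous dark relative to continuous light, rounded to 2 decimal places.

3.81

ΔCt(continuous light) = 20.140 − 17.280 = 2.860
ΔCt(continuous dark) = 17.140 − 16.210 = 0.930
ΔΔCt = 0.930 − 2.860 = -1.930
Fold change = 2^(−(-1.930)) = 2^1.930 = 3.811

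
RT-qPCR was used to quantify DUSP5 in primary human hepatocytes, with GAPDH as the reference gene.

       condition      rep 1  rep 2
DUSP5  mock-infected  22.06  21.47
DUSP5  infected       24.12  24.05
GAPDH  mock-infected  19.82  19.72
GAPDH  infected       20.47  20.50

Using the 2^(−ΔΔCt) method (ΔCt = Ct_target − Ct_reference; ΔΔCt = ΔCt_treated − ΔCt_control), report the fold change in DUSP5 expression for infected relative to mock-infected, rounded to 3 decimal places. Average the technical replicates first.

Mean Ct: DUSP5 mock-infected 21.765; DUSP5 infected 24.085; GAPDH mock-infected 19.770; GAPDH infected 20.485
ΔCt(mock-infected) = 21.765 − 19.770 = 1.995
ΔCt(infected) = 24.085 − 20.485 = 3.600
ΔΔCt = 3.600 − 1.995 = 1.605
Fold change = 2^(−1.605) = 0.3287

0.329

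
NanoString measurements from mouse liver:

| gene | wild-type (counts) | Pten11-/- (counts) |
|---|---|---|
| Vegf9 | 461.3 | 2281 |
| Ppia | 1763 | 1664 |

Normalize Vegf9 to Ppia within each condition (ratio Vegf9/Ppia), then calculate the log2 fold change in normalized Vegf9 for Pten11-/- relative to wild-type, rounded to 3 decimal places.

2.389

Vegf9/Ppia (wild-type) = 461.3 / 1763 = 0.26166
Vegf9/Ppia (Pten11-/-) = 2281 / 1664 = 1.3708
Fold change = 1.3708 / 0.26166 = 5.2389
log2(5.2389) = 2.3893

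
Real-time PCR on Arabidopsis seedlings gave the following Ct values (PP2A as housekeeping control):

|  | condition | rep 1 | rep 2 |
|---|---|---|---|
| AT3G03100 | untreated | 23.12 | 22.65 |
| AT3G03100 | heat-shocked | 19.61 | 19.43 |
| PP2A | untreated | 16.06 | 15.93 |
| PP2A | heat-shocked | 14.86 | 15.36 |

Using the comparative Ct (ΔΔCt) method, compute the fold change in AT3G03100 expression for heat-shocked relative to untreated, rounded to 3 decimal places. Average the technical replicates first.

5.579

Mean Ct: AT3G03100 untreated 22.885; AT3G03100 heat-shocked 19.520; PP2A untreated 15.995; PP2A heat-shocked 15.110
ΔCt(untreated) = 22.885 − 15.995 = 6.890
ΔCt(heat-shocked) = 19.520 − 15.110 = 4.410
ΔΔCt = 4.410 − 6.890 = -2.480
Fold change = 2^(−(-2.480)) = 2^2.480 = 5.5790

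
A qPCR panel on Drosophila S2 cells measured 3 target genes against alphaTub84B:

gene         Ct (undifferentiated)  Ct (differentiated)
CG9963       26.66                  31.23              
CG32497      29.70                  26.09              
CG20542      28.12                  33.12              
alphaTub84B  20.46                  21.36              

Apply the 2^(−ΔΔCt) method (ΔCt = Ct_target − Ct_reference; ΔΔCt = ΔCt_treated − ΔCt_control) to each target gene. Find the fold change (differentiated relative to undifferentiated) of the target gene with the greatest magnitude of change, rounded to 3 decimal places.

22.785

CG9963: ΔΔCt = (31.23−21.36) − (26.66−20.46) = 9.87 − 6.20 = 3.67; fold change = 2^-3.67 = 0.079
CG32497: ΔΔCt = (26.09−21.36) − (29.70−20.46) = 4.73 − 9.24 = -4.51; fold change = 2^4.51 = 22.785
CG20542: ΔΔCt = (33.12−21.36) − (28.12−20.46) = 11.76 − 7.66 = 4.10; fold change = 2^-4.10 = 0.058
CG32497 has the largest |ΔΔCt| = 4.51.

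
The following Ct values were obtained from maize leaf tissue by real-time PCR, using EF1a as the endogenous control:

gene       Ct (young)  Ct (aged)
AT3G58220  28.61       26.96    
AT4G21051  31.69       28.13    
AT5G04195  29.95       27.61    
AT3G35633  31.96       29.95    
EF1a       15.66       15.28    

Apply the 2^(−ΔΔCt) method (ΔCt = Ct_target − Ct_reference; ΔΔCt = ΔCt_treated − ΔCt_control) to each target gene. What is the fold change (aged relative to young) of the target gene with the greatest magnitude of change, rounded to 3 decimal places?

AT3G58220: ΔΔCt = (26.96−15.28) − (28.61−15.66) = 11.68 − 12.95 = -1.27; fold change = 2^1.27 = 2.412
AT4G21051: ΔΔCt = (28.13−15.28) − (31.69−15.66) = 12.85 − 16.03 = -3.18; fold change = 2^3.18 = 9.063
AT5G04195: ΔΔCt = (27.61−15.28) − (29.95−15.66) = 12.33 − 14.29 = -1.96; fold change = 2^1.96 = 3.891
AT3G35633: ΔΔCt = (29.95−15.28) − (31.96−15.66) = 14.67 − 16.30 = -1.63; fold change = 2^1.63 = 3.095
AT4G21051 has the largest |ΔΔCt| = 3.18.

9.063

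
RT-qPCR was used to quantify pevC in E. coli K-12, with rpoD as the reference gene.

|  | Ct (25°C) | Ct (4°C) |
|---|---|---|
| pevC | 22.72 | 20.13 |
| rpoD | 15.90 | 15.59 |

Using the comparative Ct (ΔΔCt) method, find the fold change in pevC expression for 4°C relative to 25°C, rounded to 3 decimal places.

4.857

ΔCt(25°C) = 22.720 − 15.900 = 6.820
ΔCt(4°C) = 20.130 − 15.590 = 4.540
ΔΔCt = 4.540 − 6.820 = -2.280
Fold change = 2^(−(-2.280)) = 2^2.280 = 4.8568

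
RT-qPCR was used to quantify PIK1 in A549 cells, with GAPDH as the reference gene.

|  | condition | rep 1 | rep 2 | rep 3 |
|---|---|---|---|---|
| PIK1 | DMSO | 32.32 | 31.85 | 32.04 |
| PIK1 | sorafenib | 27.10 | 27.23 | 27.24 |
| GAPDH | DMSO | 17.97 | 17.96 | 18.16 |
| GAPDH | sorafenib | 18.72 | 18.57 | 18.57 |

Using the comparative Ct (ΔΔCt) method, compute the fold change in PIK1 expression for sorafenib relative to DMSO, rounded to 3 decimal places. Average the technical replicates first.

44.324

Mean Ct: PIK1 DMSO 32.070; PIK1 sorafenib 27.190; GAPDH DMSO 18.030; GAPDH sorafenib 18.620
ΔCt(DMSO) = 32.070 − 18.030 = 14.040
ΔCt(sorafenib) = 27.190 − 18.620 = 8.570
ΔΔCt = 8.570 − 14.040 = -5.470
Fold change = 2^(−(-5.470)) = 2^5.470 = 44.3235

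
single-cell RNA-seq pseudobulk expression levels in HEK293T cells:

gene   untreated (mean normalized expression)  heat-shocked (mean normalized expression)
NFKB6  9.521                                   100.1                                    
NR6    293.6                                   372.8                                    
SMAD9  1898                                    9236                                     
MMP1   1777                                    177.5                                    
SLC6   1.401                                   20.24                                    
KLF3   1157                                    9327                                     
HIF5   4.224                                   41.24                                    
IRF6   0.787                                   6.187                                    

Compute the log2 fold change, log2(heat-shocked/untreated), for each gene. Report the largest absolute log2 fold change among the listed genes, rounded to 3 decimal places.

log2(100.1/9.521) = 3.394  (NFKB6)
log2(372.8/293.6) = 0.345  (NR6)
log2(9236/1898) = 2.283  (SMAD9)
log2(177.5/1777) = -3.324  (MMP1)
log2(20.24/1.401) = 3.853  (SLC6)
log2(9327/1157) = 3.011  (KLF3)
log2(41.24/4.224) = 3.287  (HIF5)
log2(6.187/0.787) = 2.975  (IRF6)
The largest magnitude belongs to SLC6.

3.853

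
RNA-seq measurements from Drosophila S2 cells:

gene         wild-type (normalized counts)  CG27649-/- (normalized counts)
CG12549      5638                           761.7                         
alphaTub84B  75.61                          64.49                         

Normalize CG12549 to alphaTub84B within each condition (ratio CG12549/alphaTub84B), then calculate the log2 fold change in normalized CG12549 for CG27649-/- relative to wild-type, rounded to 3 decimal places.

CG12549/alphaTub84B (wild-type) = 5638 / 75.61 = 74.567
CG12549/alphaTub84B (CG27649-/-) = 761.7 / 64.49 = 11.811
Fold change = 11.811 / 74.567 = 0.1584
log2(0.1584) = -2.6584

-2.658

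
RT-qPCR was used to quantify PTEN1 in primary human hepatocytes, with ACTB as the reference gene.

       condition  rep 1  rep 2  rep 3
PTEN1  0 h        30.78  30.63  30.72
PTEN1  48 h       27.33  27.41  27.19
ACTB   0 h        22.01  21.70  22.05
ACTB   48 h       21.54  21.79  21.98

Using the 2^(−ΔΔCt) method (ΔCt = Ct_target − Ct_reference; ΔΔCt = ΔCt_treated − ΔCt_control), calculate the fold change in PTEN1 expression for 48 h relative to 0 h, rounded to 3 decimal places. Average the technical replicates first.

9.514

Mean Ct: PTEN1 0 h 30.710; PTEN1 48 h 27.310; ACTB 0 h 21.920; ACTB 48 h 21.770
ΔCt(0 h) = 30.710 − 21.920 = 8.790
ΔCt(48 h) = 27.310 − 21.770 = 5.540
ΔΔCt = 5.540 − 8.790 = -3.250
Fold change = 2^(−(-3.250)) = 2^3.250 = 9.5137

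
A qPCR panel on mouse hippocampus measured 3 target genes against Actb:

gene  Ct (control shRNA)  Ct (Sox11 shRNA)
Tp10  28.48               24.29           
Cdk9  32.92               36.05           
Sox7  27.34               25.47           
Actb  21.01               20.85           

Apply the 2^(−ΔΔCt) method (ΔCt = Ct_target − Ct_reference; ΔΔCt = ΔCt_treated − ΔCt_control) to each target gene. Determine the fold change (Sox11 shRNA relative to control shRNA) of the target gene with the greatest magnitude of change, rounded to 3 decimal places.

16.336

Tp10: ΔΔCt = (24.29−20.85) − (28.48−21.01) = 3.44 − 7.47 = -4.03; fold change = 2^4.03 = 16.336
Cdk9: ΔΔCt = (36.05−20.85) − (32.92−21.01) = 15.20 − 11.91 = 3.29; fold change = 2^-3.29 = 0.102
Sox7: ΔΔCt = (25.47−20.85) − (27.34−21.01) = 4.62 − 6.33 = -1.71; fold change = 2^1.71 = 3.272
Tp10 has the largest |ΔΔCt| = 4.03.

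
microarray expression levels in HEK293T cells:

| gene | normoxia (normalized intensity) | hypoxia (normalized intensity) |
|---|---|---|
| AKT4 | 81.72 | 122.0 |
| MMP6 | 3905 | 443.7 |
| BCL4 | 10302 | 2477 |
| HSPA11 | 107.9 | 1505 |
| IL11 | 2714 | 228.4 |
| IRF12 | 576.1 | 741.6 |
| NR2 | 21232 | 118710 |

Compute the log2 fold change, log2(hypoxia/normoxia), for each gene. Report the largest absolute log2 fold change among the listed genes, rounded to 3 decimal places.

3.802

log2(122.0/81.72) = 0.578  (AKT4)
log2(443.7/3905) = -3.138  (MMP6)
log2(2477/10302) = -2.056  (BCL4)
log2(1505/107.9) = 3.802  (HSPA11)
log2(228.4/2714) = -3.571  (IL11)
log2(741.6/576.1) = 0.364  (IRF12)
log2(118710/21232) = 2.483  (NR2)
The largest magnitude belongs to HSPA11.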